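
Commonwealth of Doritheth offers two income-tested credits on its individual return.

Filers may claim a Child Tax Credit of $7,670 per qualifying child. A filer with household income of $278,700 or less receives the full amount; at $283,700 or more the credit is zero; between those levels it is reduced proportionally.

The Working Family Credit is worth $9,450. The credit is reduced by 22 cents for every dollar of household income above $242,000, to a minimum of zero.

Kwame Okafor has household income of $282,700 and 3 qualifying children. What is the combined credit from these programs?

$5,098

Child Tax Credit: base = 3 × $7,670 = $23,010. $282,700 is $4,000 into a $5,000 phase-out range, leaving 1,000/5,000 of the credit: $23,010 × 1,000/5,000 = $4,602.
Working Family Credit: 22% of the $40,700 excess over $242,000 is $8,954; credit = $9,450 − $8,954 = $496.
Total: $4,602 + $496 = $5,098.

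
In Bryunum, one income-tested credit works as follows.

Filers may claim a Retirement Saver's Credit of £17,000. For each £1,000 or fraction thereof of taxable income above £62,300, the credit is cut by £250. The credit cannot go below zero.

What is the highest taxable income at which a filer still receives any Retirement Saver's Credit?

After 67 increments the reduction is 67 × £250 = £16,750, leaving £250; one more increment wipes it out. Increment 67 ends at excess 67 × £1,000 = £67,000, so the highest qualifying income is £62,300 + £67,000 = £129,300.

£129,300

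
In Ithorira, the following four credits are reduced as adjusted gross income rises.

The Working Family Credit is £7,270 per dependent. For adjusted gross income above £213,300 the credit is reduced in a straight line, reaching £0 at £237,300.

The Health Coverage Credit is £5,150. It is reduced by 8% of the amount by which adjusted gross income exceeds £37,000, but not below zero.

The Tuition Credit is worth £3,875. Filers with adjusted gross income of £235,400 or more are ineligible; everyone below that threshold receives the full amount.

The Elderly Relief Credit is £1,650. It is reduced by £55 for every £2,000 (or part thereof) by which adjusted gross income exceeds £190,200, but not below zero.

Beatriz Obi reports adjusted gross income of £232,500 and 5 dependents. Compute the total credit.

£11,585

Working Family Credit: base = 5 × £7,270 = £36,350. £232,500 is £19,200 into a £24,000 phase-out range, leaving 4,800/24,000 of the credit: £36,350 × 4,800/24,000 = £7,270.
Health Coverage Credit: 8% of the £195,500 excess over £37,000 is £15,640 ≥ base, so the credit is £0.
Tuition Credit: £232,500 is below the £235,400 cutoff, so the full £3,875 applies.
Elderly Relief Credit: income exceeds £190,200 by £42,300, which is 22 full-or-partial £2,000 increments; reduction = 22 × £55 = £1,210, leaving £440.
Total: £7,270 + £0 + £3,875 + £440 = £11,585.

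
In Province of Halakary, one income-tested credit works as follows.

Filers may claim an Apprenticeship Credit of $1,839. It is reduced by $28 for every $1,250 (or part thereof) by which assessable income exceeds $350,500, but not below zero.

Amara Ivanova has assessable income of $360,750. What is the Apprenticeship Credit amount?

Apprenticeship Credit: income exceeds $350,500 by $10,250, which is 9 full-or-partial $1,250 increments; reduction = 9 × $28 = $252, leaving $1,587.

$1,587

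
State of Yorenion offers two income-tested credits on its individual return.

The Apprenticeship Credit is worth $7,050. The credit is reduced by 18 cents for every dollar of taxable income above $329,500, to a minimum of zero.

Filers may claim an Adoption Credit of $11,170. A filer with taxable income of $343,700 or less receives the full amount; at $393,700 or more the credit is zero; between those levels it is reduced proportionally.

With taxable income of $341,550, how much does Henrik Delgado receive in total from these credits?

$16,051

Apprenticeship Credit: 18% of the $12,050 excess over $329,500 is $2,169; credit = $7,050 − $2,169 = $4,881.
Adoption Credit: $341,550 is at or below the $343,700 threshold, so the full $11,170 applies.
Total: $4,881 + $11,170 = $16,051.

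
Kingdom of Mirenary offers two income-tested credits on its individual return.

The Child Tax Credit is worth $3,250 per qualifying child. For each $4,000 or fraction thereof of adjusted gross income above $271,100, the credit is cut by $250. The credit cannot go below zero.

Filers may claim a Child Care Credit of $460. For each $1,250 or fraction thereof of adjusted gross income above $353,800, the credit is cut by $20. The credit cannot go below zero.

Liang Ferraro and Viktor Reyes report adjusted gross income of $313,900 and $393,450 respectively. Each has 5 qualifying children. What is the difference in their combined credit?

Liang ($313,900): Child Tax Credit: base = 5 × $3,250 = $16,250. income exceeds $271,100 by $42,800, which is 11 full-or-partial $4,000 increments; reduction = 11 × $250 = $2,750, leaving $13,500. Child Care Credit: $313,900 is at or below the $353,800 threshold, so the full $460 applies. total $13,500 + $460 = $13,960
Viktor ($393,450): Child Tax Credit: base = 5 × $3,250 = $16,250. income exceeds $271,100 by $122,350, which is 31 full-or-partial $4,000 increments; reduction = 31 × $250 = $7,750, leaving $8,500. Child Care Credit: income exceeds $353,800 by $39,650 → 32 increments × $20 = $640 ≥ base, so the credit is $0. total $8,500 + $0 = $8,500
Difference: |$13,960 − $8,500| = $5,460.

$5,460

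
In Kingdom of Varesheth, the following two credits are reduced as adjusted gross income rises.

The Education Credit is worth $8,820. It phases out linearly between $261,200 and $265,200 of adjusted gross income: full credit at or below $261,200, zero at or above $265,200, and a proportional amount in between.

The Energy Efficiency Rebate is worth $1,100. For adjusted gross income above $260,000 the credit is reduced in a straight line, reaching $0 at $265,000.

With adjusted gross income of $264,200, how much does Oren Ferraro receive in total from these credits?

Education Credit: $264,200 is $3,000 into a $4,000 phase-out range, leaving 1,000/4,000 of the credit: $8,820 × 1,000/4,000 = $2,205.
Energy Efficiency Rebate: $264,200 is $4,200 into a $5,000 phase-out range, leaving 800/5,000 of the credit: $1,100 × 800/5,000 = $176.
Total: $2,205 + $176 = $2,381.

$2,381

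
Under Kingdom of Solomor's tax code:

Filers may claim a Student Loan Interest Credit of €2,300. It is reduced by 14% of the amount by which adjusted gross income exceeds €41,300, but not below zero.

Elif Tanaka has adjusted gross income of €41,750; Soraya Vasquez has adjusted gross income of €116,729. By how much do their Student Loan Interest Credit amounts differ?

Elif (€41,750): Student Loan Interest Credit: 14% of the €450 excess over €41,300 is €63; credit = €2,300 − €63 = €2,237.
Soraya (€116,729): Student Loan Interest Credit: 14% of the €75,429 excess over €41,300 is €10,560.06 ≥ base, so the credit is €0.
Difference: |€2,237 − €0| = €2,237.

€2,237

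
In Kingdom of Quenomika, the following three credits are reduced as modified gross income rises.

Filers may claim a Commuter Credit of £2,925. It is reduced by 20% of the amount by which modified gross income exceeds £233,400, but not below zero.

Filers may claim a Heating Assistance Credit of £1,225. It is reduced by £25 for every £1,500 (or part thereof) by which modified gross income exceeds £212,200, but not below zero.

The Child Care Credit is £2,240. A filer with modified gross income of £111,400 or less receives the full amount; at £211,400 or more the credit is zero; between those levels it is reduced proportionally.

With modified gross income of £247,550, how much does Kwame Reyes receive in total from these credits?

Commuter Credit: 20% of the £14,150 excess over £233,400 is £2,830; credit = £2,925 − £2,830 = £95.
Heating Assistance Credit: income exceeds £212,200 by £35,350, which is 24 full-or-partial £1,500 increments; reduction = 24 × £25 = £600, leaving £625.
Child Care Credit: £247,550 is at or above £211,400, so the credit is £0.
Total: £95 + £625 + £0 = £720.

£720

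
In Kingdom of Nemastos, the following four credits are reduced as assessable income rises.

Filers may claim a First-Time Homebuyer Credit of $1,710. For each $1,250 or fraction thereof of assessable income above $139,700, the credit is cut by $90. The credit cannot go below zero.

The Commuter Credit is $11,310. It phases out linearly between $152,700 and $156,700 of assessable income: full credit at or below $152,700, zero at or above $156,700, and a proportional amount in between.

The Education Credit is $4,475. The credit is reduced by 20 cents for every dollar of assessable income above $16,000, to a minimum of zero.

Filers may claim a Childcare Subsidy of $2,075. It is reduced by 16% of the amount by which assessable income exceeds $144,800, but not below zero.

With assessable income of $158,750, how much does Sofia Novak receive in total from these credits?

First-Time Homebuyer Credit: income exceeds $139,700 by $19,050, which is 16 full-or-partial $1,250 increments; reduction = 16 × $90 = $1,440, leaving $270.
Commuter Credit: $158,750 is at or above $156,700, so the credit is $0.
Education Credit: 20% of the $142,750 excess over $16,000 is $28,550 ≥ base, so the credit is $0.
Childcare Subsidy: 16% of the $13,950 excess over $144,800 is $2,232 ≥ base, so the credit is $0.
Total: $270 + $0 + $0 + $0 = $270.

$270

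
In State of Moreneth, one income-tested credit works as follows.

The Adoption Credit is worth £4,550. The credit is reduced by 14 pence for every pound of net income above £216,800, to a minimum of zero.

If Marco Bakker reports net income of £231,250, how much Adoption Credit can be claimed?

£2,527

Adoption Credit: 14% of the £14,450 excess over £216,800 is £2,023; credit = £4,550 − £2,023 = £2,527.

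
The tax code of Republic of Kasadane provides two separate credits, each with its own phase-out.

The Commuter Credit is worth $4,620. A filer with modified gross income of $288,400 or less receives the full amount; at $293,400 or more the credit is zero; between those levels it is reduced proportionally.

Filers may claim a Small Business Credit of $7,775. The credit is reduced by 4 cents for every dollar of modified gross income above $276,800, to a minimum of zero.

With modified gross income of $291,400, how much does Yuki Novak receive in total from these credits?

$9,039

Commuter Credit: $291,400 is $3,000 into a $5,000 phase-out range, leaving 2,000/5,000 of the credit: $4,620 × 2,000/5,000 = $1,848.
Small Business Credit: 4% of the $14,600 excess over $276,800 is $584; credit = $7,775 − $584 = $7,191.
Total: $1,848 + $7,191 = $9,039.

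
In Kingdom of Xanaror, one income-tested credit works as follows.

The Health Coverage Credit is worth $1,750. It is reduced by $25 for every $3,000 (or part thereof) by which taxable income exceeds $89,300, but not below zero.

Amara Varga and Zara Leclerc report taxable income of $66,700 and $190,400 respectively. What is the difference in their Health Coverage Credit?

$850

Amara ($66,700): Health Coverage Credit: $66,700 is at or below the $89,300 threshold, so the full $1,750 applies.
Zara ($190,400): Health Coverage Credit: income exceeds $89,300 by $101,100, which is 34 full-or-partial $3,000 increments; reduction = 34 × $25 = $850, leaving $900.
Difference: |$1,750 − $900| = $850.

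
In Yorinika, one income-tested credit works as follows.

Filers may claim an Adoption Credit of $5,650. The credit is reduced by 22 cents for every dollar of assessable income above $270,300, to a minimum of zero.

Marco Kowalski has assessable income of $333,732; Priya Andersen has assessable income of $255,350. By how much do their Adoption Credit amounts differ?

Marco ($333,732): Adoption Credit: 22% of the $63,432 excess over $270,300 is $13,955.04 ≥ base, so the credit is $0.
Priya ($255,350): Adoption Credit: $255,350 is at or below the $270,300 threshold, so the full $5,650 applies.
Difference: |$0 − $5,650| = $5,650.

$5,650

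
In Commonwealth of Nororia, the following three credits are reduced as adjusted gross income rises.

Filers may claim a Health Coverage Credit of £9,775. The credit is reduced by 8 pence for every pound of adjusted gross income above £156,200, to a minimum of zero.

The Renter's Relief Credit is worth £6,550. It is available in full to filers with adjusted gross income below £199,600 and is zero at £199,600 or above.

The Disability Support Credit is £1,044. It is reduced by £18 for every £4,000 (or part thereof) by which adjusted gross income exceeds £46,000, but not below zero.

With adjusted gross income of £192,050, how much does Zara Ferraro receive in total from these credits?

£13,835

Health Coverage Credit: 8% of the £35,850 excess over £156,200 is £2,868; credit = £9,775 − £2,868 = £6,907.
Renter's Relief Credit: £192,050 is below the £199,600 cutoff, so the full £6,550 applies.
Disability Support Credit: income exceeds £46,000 by £146,050, which is 37 full-or-partial £4,000 increments; reduction = 37 × £18 = £666, leaving £378.
Total: £6,907 + £6,550 + £378 = £13,835.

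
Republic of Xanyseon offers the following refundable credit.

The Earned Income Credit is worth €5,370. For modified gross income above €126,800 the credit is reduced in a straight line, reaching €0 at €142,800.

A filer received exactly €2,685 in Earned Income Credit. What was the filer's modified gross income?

€134,800

€2,685 is 2,685/5,370 of the full €5,370, so 2,685/5,370 of the €16,000 range has been used: income = €126,800 + €16,000 × 2,685/5,370 = €134,800.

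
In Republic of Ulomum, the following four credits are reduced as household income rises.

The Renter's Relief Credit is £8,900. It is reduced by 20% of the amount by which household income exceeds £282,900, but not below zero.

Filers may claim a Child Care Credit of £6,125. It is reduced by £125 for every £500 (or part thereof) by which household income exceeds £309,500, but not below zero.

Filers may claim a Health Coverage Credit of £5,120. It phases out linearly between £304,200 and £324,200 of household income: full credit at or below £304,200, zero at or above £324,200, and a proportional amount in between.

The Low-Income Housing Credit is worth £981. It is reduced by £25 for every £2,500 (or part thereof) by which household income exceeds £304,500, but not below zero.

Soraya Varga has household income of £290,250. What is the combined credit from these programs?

Renter's Relief Credit: 20% of the £7,350 excess over £282,900 is £1,470; credit = £8,900 − £1,470 = £7,430.
Child Care Credit: £290,250 is at or below the £309,500 threshold, so the full £6,125 applies.
Health Coverage Credit: £290,250 is at or below the £304,200 threshold, so the full £5,120 applies.
Low-Income Housing Credit: £290,250 is at or below the £304,500 threshold, so the full £981 applies.
Total: £7,430 + £6,125 + £5,120 + £981 = £19,656.

£19,656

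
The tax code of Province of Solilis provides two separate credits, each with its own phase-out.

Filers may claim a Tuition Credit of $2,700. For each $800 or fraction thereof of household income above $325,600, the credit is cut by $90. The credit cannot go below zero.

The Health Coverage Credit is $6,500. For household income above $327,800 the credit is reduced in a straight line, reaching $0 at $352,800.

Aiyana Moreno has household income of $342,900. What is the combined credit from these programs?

$3,294

Tuition Credit: income exceeds $325,600 by $17,300, which is 22 full-or-partial $800 increments; reduction = 22 × $90 = $1,980, leaving $720.
Health Coverage Credit: $342,900 is $15,100 into a $25,000 phase-out range, leaving 9,900/25,000 of the credit: $6,500 × 9,900/25,000 = $2,574.
Total: $720 + $2,574 = $3,294.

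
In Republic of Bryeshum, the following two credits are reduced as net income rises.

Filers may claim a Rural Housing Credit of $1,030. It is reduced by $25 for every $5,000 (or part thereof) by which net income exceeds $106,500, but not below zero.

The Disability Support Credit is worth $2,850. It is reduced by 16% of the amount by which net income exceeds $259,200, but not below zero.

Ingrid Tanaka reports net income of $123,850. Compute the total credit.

Rural Housing Credit: income exceeds $106,500 by $17,350, which is 4 full-or-partial $5,000 increments; reduction = 4 × $25 = $100, leaving $930.
Disability Support Credit: $123,850 is at or below the $259,200 threshold, so the full $2,850 applies.
Total: $930 + $2,850 = $3,780.

$3,780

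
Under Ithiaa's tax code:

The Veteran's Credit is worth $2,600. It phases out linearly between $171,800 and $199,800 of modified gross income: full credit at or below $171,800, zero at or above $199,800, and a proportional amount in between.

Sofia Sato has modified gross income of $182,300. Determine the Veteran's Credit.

$1,625

Veteran's Credit: $182,300 is $10,500 into a $28,000 phase-out range, leaving 17,500/28,000 of the credit: $2,600 × 17,500/28,000 = $1,625.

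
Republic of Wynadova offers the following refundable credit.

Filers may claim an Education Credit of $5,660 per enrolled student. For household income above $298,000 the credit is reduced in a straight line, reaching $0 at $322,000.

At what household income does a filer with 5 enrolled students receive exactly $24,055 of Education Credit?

Full credit = 5 × $5,660 = $28,300.
$24,055 is 24,055/28,300 of the full $28,300, so 4,245/28,300 of the $24,000 range has been used: income = $298,000 + $24,000 × 4,245/28,300 = $301,600.

$301,600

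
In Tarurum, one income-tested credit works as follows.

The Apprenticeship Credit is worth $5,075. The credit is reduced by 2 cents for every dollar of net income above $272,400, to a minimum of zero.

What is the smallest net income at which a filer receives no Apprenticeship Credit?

$526,150

The credit falls by 2% of each dollar above $272,400, so it reaches zero when the excess is $5,075 / 2% = $253,750: income = $272,400 + $253,750 = $526,150.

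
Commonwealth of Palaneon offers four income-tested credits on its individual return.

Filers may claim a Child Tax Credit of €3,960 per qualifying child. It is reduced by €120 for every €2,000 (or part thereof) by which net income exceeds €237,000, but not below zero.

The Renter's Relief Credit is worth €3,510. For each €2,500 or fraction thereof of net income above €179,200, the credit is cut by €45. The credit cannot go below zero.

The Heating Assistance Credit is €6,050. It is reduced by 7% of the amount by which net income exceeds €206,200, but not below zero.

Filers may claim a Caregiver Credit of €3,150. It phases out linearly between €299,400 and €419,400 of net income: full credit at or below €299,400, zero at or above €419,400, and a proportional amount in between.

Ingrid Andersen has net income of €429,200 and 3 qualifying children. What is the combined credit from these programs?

€240

Child Tax Credit: base = 3 × €3,960 = €11,880. income exceeds €237,000 by €192,200, which is 97 full-or-partial €2,000 increments; reduction = 97 × €120 = €11,640, leaving €240.
Renter's Relief Credit: income exceeds €179,200 by €250,000 → 100 increments × €45 = €4,500 ≥ base, so the credit is €0.
Heating Assistance Credit: 7% of the €223,000 excess over €206,200 is €15,610 ≥ base, so the credit is €0.
Caregiver Credit: €429,200 is at or above €419,400, so the credit is €0.
Total: €240 + €0 + €0 + €0 = €240.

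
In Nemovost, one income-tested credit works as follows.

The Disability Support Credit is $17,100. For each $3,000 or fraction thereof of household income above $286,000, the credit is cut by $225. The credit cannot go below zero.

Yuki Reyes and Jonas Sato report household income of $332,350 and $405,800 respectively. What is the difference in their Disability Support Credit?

Yuki ($332,350): Disability Support Credit: income exceeds $286,000 by $46,350, which is 16 full-or-partial $3,000 increments; reduction = 16 × $225 = $3,600, leaving $13,500.
Jonas ($405,800): Disability Support Credit: income exceeds $286,000 by $119,800, which is 40 full-or-partial $3,000 increments; reduction = 40 × $225 = $9,000, leaving $8,100.
Difference: |$13,500 − $8,100| = $5,400.

$5,400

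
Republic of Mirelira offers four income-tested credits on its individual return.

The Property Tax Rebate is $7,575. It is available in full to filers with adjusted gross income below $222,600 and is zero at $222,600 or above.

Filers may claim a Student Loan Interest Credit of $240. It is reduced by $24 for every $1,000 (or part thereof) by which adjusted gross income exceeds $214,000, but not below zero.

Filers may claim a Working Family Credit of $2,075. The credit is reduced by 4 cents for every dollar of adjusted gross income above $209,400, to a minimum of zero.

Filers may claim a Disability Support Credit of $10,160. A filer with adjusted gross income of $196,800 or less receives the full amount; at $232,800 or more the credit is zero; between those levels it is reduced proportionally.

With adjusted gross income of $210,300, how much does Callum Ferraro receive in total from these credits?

$16,204

Property Tax Rebate: $210,300 is below the $222,600 cutoff, so the full $7,575 applies.
Student Loan Interest Credit: $210,300 is at or below the $214,000 threshold, so the full $240 applies.
Working Family Credit: 4% of the $900 excess over $209,400 is $36; credit = $2,075 − $36 = $2,039.
Disability Support Credit: $210,300 is $13,500 into a $36,000 phase-out range, leaving 22,500/36,000 of the credit: $10,160 × 22,500/36,000 = $6,350.
Total: $7,575 + $240 + $2,039 + $6,350 = $16,204.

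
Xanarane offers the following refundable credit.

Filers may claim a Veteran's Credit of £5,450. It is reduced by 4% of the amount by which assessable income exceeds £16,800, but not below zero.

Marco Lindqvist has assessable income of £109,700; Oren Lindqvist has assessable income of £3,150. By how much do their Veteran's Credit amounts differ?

Marco (£109,700): Veteran's Credit: 4% of the £92,900 excess over £16,800 is £3,716; credit = £5,450 − £3,716 = £1,734.
Oren (£3,150): Veteran's Credit: £3,150 is at or below the £16,800 threshold, so the full £5,450 applies.
Difference: |£1,734 − £5,450| = £3,716.

£3,716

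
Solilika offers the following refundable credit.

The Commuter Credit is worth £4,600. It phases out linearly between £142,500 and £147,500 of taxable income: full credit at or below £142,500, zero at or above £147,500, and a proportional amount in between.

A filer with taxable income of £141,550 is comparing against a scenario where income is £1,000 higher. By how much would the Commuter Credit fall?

£46

At £141,550 — £141,550 is at or below the £142,500 threshold, so the full £4,600 applies.
At £142,550 — £142,550 is £50 into a £5,000 phase-out range, leaving 4,950/5,000 of the credit: £4,600 × 4,950/5,000 = £4,554.
Lost: £4,600 − £4,554 = £46.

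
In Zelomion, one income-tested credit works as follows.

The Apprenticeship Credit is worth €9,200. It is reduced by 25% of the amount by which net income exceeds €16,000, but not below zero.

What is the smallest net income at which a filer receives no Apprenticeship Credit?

€52,800

The credit falls by 25% of each euro above €16,000, so it reaches zero when the excess is €9,200 / 25% = €36,800: income = €16,000 + €36,800 = €52,800.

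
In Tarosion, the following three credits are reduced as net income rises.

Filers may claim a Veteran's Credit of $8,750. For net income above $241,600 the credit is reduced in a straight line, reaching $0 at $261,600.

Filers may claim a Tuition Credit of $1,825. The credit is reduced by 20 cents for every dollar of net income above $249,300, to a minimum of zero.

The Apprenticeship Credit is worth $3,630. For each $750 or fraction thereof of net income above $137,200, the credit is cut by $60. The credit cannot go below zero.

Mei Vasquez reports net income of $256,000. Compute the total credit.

Veteran's Credit: $256,000 is $14,400 into a $20,000 phase-out range, leaving 5,600/20,000 of the credit: $8,750 × 5,600/20,000 = $2,450.
Tuition Credit: 20% of the $6,700 excess over $249,300 is $1,340; credit = $1,825 − $1,340 = $485.
Apprenticeship Credit: income exceeds $137,200 by $118,800 → 159 increments × $60 = $9,540 ≥ base, so the credit is $0.
Total: $2,450 + $485 + $0 = $2,935.

$2,935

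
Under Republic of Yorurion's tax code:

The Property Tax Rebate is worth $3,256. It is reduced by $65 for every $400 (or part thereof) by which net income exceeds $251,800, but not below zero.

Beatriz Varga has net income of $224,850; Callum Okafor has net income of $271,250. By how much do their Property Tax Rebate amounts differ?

$3,185

Beatriz ($224,850): Property Tax Rebate: $224,850 is at or below the $251,800 threshold, so the full $3,256 applies.
Callum ($271,250): Property Tax Rebate: income exceeds $251,800 by $19,450, which is 49 full-or-partial $400 increments; reduction = 49 × $65 = $3,185, leaving $71.
Difference: |$3,256 − $71| = $3,185.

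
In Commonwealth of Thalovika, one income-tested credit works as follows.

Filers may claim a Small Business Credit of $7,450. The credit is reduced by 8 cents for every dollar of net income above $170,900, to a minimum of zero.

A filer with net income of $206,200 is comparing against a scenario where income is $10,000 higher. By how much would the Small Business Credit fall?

$800

At $206,200 — 8% of the $35,300 excess over $170,900 is $2,824; credit = $7,450 − $2,824 = $4,626.
At $216,200 — 8% of the $45,300 excess over $170,900 is $3,624; credit = $7,450 − $3,624 = $3,826.
Lost: $4,626 − $3,826 = $800.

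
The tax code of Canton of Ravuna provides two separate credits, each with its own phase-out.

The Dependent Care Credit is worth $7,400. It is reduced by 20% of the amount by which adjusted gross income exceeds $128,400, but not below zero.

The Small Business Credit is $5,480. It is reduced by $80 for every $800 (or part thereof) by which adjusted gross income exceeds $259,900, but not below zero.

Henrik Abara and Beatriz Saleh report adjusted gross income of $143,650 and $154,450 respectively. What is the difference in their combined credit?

Henrik ($143,650): Dependent Care Credit: 20% of the $15,250 excess over $128,400 is $3,050; credit = $7,400 − $3,050 = $4,350. Small Business Credit: $143,650 is at or below the $259,900 threshold, so the full $5,480 applies. total $4,350 + $5,480 = $9,830
Beatriz ($154,450): Dependent Care Credit: 20% of the $26,050 excess over $128,400 is $5,210; credit = $7,400 − $5,210 = $2,190. Small Business Credit: $154,450 is at or below the $259,900 threshold, so the full $5,480 applies. total $2,190 + $5,480 = $7,670
Difference: |$9,830 − $7,670| = $2,160.

$2,160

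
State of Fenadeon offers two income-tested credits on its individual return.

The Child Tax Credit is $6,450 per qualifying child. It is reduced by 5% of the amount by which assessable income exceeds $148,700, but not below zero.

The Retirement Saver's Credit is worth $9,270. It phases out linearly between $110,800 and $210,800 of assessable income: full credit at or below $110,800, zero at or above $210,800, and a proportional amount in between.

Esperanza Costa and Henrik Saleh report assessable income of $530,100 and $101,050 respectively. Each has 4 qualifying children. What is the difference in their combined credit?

Esperanza ($530,100): Child Tax Credit: base = 4 × $6,450 = $25,800. 5% of the $381,400 excess over $148,700 is $19,070; credit = $25,800 − $19,070 = $6,730. Retirement Saver's Credit: $530,100 is at or above $210,800, so the credit is $0. total $6,730 + $0 = $6,730
Henrik ($101,050): Child Tax Credit: base = 4 × $6,450 = $25,800. $101,050 is at or below the $148,700 threshold, so the full $25,800 applies. Retirement Saver's Credit: $101,050 is at or below the $110,800 threshold, so the full $9,270 applies. total $25,800 + $9,270 = $35,070
Difference: |$6,730 − $35,070| = $28,340.

$28,340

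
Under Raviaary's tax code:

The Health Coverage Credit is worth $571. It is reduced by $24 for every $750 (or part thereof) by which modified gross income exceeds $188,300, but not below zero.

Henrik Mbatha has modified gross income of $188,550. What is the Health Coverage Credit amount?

$547

Health Coverage Credit: income exceeds $188,300 by $250, which is 1 full-or-partial $750 increment; reduction = 1 × $24 = $24, leaving $547.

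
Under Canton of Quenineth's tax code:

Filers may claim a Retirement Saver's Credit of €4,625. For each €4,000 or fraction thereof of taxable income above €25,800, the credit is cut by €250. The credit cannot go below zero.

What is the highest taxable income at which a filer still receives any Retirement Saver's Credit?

After 18 increments the reduction is 18 × €250 = €4,500, leaving €125; one more increment wipes it out. Increment 18 ends at excess 18 × €4,000 = €72,000, so the highest qualifying income is €25,800 + €72,000 = €97,800.

€97,800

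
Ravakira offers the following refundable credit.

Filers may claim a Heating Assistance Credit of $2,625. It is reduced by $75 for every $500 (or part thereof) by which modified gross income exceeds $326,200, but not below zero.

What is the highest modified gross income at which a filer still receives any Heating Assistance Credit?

After 34 increments the reduction is 34 × $75 = $2,550, leaving $75; one more increment wipes it out. Increment 34 ends at excess 34 × $500 = $17,000, so the highest qualifying income is $326,200 + $17,000 = $343,200.

$343,200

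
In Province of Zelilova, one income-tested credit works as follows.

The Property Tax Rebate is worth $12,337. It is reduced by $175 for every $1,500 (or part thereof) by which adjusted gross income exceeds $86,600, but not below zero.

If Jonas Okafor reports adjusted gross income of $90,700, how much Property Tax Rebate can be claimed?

Property Tax Rebate: income exceeds $86,600 by $4,100, which is 3 full-or-partial $1,500 increments; reduction = 3 × $175 = $525, leaving $11,812.

$11,812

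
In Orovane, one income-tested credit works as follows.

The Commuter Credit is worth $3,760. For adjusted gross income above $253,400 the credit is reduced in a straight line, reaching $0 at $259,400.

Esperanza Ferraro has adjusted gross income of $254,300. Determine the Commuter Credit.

Commuter Credit: $254,300 is $900 into a $6,000 phase-out range, leaving 5,100/6,000 of the credit: $3,760 × 5,100/6,000 = $3,196.

$3,196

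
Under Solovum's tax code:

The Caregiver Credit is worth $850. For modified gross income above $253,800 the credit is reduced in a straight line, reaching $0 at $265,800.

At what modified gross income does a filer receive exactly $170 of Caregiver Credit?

$170 is 170/850 of the full $850, so 680/850 of the $12,000 range has been used: income = $253,800 + $12,000 × 680/850 = $263,400.

$263,400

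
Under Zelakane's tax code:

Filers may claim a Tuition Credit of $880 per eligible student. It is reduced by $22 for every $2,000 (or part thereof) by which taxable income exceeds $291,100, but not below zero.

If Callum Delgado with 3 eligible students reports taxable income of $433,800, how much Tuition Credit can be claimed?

Tuition Credit: base = 3 × $880 = $2,640. income exceeds $291,100 by $142,700, which is 72 full-or-partial $2,000 increments; reduction = 72 × $22 = $1,584, leaving $1,056.

$1,056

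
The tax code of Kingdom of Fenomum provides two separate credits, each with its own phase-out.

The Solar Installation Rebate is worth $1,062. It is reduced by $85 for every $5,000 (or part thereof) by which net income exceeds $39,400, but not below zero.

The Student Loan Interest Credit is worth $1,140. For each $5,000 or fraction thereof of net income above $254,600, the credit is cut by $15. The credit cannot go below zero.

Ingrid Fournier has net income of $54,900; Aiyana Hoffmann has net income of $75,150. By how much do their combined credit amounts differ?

Ingrid ($54,900): Solar Installation Rebate: income exceeds $39,400 by $15,500, which is 4 full-or-partial $5,000 increments; reduction = 4 × $85 = $340, leaving $722. Student Loan Interest Credit: $54,900 is at or below the $254,600 threshold, so the full $1,140 applies. total $722 + $1,140 = $1,862
Aiyana ($75,150): Solar Installation Rebate: income exceeds $39,400 by $35,750, which is 8 full-or-partial $5,000 increments; reduction = 8 × $85 = $680, leaving $382. Student Loan Interest Credit: $75,150 is at or below the $254,600 threshold, so the full $1,140 applies. total $382 + $1,140 = $1,522
Difference: |$1,862 − $1,522| = $340.

$340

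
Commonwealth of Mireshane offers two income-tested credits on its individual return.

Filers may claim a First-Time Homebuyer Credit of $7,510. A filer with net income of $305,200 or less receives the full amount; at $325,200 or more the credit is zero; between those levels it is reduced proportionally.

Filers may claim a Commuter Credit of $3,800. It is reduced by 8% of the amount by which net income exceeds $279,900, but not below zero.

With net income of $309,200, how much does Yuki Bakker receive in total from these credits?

First-Time Homebuyer Credit: $309,200 is $4,000 into a $20,000 phase-out range, leaving 16,000/20,000 of the credit: $7,510 × 16,000/20,000 = $6,008.
Commuter Credit: 8% of the $29,300 excess over $279,900 is $2,344; credit = $3,800 − $2,344 = $1,456.
Total: $6,008 + $1,456 = $7,464.

$7,464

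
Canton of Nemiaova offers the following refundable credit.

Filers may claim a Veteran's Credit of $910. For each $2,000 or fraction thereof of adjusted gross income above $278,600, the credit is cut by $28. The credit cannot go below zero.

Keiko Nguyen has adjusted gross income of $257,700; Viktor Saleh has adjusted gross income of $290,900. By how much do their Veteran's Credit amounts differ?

$196

Keiko ($257,700): Veteran's Credit: $257,700 is at or below the $278,600 threshold, so the full $910 applies.
Viktor ($290,900): Veteran's Credit: income exceeds $278,600 by $12,300, which is 7 full-or-partial $2,000 increments; reduction = 7 × $28 = $196, leaving $714.
Difference: |$910 − $714| = $196.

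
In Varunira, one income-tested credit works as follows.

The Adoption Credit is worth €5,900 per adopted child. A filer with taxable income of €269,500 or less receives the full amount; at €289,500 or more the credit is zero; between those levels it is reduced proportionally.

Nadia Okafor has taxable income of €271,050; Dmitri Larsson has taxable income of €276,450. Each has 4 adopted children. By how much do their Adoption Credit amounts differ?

Nadia (€271,050): Adoption Credit: base = 4 × €5,900 = €23,600. €271,050 is €1,550 into a €20,000 phase-out range, leaving 18,450/20,000 of the credit: €23,600 × 18,450/20,000 = €21,771.
Dmitri (€276,450): Adoption Credit: base = 4 × €5,900 = €23,600. €276,450 is €6,950 into a €20,000 phase-out range, leaving 13,050/20,000 of the credit: €23,600 × 13,050/20,000 = €15,399.
Difference: |€21,771 − €15,399| = €6,372.

€6,372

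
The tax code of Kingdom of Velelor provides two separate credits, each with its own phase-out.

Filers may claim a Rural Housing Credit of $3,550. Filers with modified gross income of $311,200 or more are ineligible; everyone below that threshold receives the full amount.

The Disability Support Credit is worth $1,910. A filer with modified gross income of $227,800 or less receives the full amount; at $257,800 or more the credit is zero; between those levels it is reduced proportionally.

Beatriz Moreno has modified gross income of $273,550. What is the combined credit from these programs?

Rural Housing Credit: $273,550 is below the $311,200 cutoff, so the full $3,550 applies.
Disability Support Credit: $273,550 is at or above $257,800, so the credit is $0.
Total: $3,550 + $0 = $3,550.

$3,550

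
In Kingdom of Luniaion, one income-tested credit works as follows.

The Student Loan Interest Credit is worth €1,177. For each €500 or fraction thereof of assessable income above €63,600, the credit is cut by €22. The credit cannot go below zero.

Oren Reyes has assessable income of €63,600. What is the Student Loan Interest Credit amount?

€1,177

Student Loan Interest Credit: €63,600 is at or below the €63,600 threshold, so the full €1,177 applies.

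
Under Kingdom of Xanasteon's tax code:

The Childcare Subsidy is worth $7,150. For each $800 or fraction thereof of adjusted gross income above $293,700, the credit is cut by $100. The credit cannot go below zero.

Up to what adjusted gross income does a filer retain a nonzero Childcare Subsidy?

After 71 increments the reduction is 71 × $100 = $7,100, leaving $50; one more increment wipes it out. Increment 71 ends at excess 71 × $800 = $56,800, so the highest qualifying income is $293,700 + $56,800 = $350,500.

$350,500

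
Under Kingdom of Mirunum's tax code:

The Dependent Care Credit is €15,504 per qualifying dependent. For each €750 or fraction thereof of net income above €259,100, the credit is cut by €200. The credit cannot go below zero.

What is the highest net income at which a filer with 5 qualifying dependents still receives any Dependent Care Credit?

Full credit = 5 × €15,504 = €77,520.
After 387 increments the reduction is 387 × €200 = €77,400, leaving €120; one more increment wipes it out. Increment 387 ends at excess 387 × €750 = €290,250, so the highest qualifying income is €259,100 + €290,250 = €549,350.

€549,350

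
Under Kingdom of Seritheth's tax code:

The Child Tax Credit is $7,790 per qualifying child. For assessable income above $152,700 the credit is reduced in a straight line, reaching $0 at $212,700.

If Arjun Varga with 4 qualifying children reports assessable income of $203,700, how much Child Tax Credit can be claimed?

$4,674

Child Tax Credit: base = 4 × $7,790 = $31,160. $203,700 is $51,000 into a $60,000 phase-out range, leaving 9,000/60,000 of the credit: $31,160 × 9,000/60,000 = $4,674.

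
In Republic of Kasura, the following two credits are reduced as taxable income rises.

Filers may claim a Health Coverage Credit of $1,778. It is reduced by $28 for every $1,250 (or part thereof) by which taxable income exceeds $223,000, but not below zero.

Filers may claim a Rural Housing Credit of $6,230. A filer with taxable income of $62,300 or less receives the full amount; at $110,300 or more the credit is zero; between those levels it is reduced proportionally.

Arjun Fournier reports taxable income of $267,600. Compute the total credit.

Health Coverage Credit: income exceeds $223,000 by $44,600, which is 36 full-or-partial $1,250 increments; reduction = 36 × $28 = $1,008, leaving $770.
Rural Housing Credit: $267,600 is at or above $110,300, so the credit is $0.
Total: $770 + $0 = $770.

$770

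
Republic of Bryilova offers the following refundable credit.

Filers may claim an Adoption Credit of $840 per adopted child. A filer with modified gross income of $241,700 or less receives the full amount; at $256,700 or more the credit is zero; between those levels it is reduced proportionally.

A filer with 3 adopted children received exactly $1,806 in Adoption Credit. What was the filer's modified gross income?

$245,950

Full credit = 3 × $840 = $2,520.
$1,806 is 1,806/2,520 of the full $2,520, so 714/2,520 of the $15,000 range has been used: income = $241,700 + $15,000 × 714/2,520 = $245,950.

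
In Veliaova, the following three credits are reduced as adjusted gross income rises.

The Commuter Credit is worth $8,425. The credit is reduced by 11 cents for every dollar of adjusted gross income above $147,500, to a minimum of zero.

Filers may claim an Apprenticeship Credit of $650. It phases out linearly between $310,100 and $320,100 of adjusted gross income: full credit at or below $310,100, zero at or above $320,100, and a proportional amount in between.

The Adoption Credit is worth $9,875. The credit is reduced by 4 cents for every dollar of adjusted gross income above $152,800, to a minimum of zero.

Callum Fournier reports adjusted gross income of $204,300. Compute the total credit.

Commuter Credit: 11% of the $56,800 excess over $147,500 is $6,248; credit = $8,425 − $6,248 = $2,177.
Apprenticeship Credit: $204,300 is at or below the $310,100 threshold, so the full $650 applies.
Adoption Credit: 4% of the $51,500 excess over $152,800 is $2,060; credit = $9,875 − $2,060 = $7,815.
Total: $2,177 + $650 + $7,815 = $10,642.

$10,642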